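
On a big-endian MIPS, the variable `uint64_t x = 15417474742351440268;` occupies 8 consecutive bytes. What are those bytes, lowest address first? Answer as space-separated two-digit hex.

15417474742351440268 in hexadecimal, padded to 64 bits, is 0xD5F5DF97C76A298C.
Split into bytes (most-significant first): D5 F5 DF 97 C7 6A 29 8C.
In big-endian order the high byte comes first in memory.
So the memory order matches the most-significant-first order: D5 F5 DF 97 C7 6A 29 8C.

D5 F5 DF 97 C7 6A 29 8C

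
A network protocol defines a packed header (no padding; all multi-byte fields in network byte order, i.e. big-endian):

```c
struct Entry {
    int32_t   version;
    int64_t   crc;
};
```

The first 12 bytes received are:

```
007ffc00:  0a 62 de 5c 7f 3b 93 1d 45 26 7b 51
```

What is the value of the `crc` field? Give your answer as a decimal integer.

`crc` follows `version` (4 bytes), so it starts at byte offset 4 and occupies 8 bytes.
Bytes at offsets 4..11: 7F 3B 93 1D 45 26 7B 51.
Big-endian: lowest address holds the most-significant byte.
The bytes are already most-significant first: 0x7F3B931D45267B51.
0x7F3B931D45267B51 = 9168083220366261073.

9168083220366261073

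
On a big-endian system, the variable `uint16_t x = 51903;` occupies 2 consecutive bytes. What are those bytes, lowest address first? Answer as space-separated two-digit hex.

CA BF

51903 in hexadecimal, padded to 16 bits, is 0xCABF.
Split into bytes (most-significant first): CA BF.
Big-endian stores the most-significant byte at the lowest address.
So the memory order matches the most-significant-first order: CA BF.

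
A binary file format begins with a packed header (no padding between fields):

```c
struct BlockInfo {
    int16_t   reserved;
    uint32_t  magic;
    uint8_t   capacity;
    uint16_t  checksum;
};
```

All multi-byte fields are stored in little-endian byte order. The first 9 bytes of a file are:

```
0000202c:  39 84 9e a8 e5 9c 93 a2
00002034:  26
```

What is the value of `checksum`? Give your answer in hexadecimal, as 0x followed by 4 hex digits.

0x26A2

`checksum` follows `reserved` (2 B), `magic` (4 B), `capacity` (1 B), so it starts at offset 2 + 4 + 1 = 7 and occupies 2 bytes.
Bytes at offsets 7..8: A2 26.
Little-endian: lowest address holds the least-significant byte.
Reassemble most-significant byte first: 26 A2 → 0x26A2.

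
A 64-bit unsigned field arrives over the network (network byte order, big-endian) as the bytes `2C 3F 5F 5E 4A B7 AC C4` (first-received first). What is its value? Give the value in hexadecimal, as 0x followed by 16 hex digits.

Big-endian stores the most-significant byte at the lowest address.
The bytes are already most-significant first: 0x2C3F5F5E4AB7ACC4.

0x2C3F5F5E4AB7ACC4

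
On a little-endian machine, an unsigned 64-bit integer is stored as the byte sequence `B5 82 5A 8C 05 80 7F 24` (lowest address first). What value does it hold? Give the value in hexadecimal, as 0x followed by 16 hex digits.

0x247F80058C5A82B5

In little-endian order the low byte comes first in memory.
Reassemble most-significant byte first: 24 7F 80 05 8C 5A 82 B5 → 0x247F80058C5A82B5.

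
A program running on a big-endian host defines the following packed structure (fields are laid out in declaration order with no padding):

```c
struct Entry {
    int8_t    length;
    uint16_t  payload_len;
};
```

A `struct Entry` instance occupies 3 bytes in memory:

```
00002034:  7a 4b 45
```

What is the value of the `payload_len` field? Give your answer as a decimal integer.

19269

`payload_len` follows `length` (1 byte), so it starts at byte offset 1 and occupies 2 bytes.
Bytes at offsets 1..2: 4B 45.
Big-endian: lowest address holds the most-significant byte.
The bytes are already most-significant first: 0x4B45.
0x4B45 = 19269.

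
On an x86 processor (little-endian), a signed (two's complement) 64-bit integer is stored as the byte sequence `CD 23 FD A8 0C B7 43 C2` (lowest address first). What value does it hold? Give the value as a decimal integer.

-4448510741909265459

Little-endian stores the least-significant byte at the lowest address.
Reassemble most-significant byte first: C2 43 B7 0C A8 FD 23 CD → 0xC243B70CA8FD23CD.
Top bit is set, so as a signed 64-bit value this is 0xC243B70CA8FD23CD − 2^64 = -4448510741909265459.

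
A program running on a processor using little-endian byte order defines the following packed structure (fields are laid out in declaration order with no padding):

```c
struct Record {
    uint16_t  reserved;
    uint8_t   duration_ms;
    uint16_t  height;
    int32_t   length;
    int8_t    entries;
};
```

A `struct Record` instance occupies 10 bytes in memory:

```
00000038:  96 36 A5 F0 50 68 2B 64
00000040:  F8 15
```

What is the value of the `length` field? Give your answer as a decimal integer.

`length` follows `reserved` (2 B), `duration_ms` (1 B), `height` (2 B), so it starts at offset 2 + 1 + 2 = 5 and occupies 4 bytes.
Bytes at offsets 5..8: 68 2B 64 F8.
In little-endian order the low byte comes first in memory.
Reassemble most-significant byte first: F8 64 2B 68 → 0xF8642B68.
Top bit is set, so as a signed 32-bit value this is 0xF8642B68 − 2^32 = -127653016.

-127653016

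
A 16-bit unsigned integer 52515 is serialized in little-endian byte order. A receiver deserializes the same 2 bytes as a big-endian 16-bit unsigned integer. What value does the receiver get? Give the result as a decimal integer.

9165

52515 in 16-bit hexadecimal is 0xCD23.
Stored little-endian, the bytes at ascending addresses are 23 CD.
Read back as big-endian, the last byte is least significant, giving 0x23CD.
0x23CD = 9165.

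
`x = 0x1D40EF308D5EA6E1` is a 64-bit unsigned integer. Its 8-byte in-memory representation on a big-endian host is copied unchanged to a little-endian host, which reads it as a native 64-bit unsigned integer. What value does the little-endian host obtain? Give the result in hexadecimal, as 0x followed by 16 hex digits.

0xE1A65E8D30EF401D

Stored big-endian, the bytes at ascending addresses are 1D 40 EF 30 8D 5E A6 E1.
Read back as little-endian, the first byte is least significant, giving 0xE1A65E8D30EF401D.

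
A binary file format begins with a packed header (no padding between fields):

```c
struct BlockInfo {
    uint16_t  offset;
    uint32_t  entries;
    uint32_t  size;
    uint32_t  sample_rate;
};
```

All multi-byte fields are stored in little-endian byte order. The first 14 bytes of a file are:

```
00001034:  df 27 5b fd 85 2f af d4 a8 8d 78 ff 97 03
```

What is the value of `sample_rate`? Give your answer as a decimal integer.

`sample_rate` follows `offset` (2 B), `entries` (4 B), `size` (4 B), so it starts at offset 2 + 4 + 4 = 10 and occupies 4 bytes.
Bytes at offsets 10..13: 78 FF 97 03.
In little-endian order the low byte comes first in memory.
Reassemble most-significant byte first: 03 97 FF 78 → 0x0397FF78.
0x0397FF78 = 60292984.

60292984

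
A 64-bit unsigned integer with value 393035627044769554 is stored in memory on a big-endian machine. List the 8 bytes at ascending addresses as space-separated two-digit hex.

05 74 57 D2 06 13 8F 12

393035627044769554 in hexadecimal, padded to 64 bits, is 0x057457D206138F12.
Split into bytes (most-significant first): 05 74 57 D2 06 13 8F 12.
Big-endian: lowest address holds the most-significant byte.
So the memory order matches the most-significant-first order: 05 74 57 D2 06 13 8F 12.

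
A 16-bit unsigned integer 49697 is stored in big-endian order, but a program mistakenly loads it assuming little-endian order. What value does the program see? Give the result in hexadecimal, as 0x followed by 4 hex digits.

0x21C2

49697 in 16-bit hexadecimal is 0xC221.
Stored big-endian, the bytes at ascending addresses are C2 21.
Read back as little-endian, the first byte is least significant, giving 0x21C2.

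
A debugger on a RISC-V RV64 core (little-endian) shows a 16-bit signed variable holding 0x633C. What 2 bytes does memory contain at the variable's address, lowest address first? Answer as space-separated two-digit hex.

Split into bytes (most-significant first): 63 3C.
In little-endian order the low byte comes first in memory.
So at ascending addresses the bytes are 3C 63.

3C 63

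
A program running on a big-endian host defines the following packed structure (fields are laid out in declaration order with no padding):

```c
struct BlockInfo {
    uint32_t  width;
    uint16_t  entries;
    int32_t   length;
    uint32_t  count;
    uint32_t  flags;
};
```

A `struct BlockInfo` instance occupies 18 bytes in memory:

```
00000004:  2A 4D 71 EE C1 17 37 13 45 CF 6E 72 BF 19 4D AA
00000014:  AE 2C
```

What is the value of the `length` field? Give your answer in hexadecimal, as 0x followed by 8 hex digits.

0x371345CF

`length` follows `width` (4 B), `entries` (2 B), so it starts at offset 4 + 2 = 6 and occupies 4 bytes.
Bytes at offsets 6..9: 37 13 45 CF.
Big-endian: lowest address holds the most-significant byte.
The bytes are already most-significant first: 0x371345CF.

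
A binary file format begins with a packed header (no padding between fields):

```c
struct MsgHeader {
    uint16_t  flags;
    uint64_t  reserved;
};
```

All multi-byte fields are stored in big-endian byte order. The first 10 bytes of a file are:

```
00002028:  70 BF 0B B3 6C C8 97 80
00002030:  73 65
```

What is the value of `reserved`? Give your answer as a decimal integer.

843137164039451493

`reserved` follows `flags` (2 bytes), so it starts at byte offset 2 and occupies 8 bytes.
Bytes at offsets 2..9: 0B B3 6C C8 97 80 73 65.
Big-endian: lowest address holds the most-significant byte.
The bytes are already most-significant first: 0x0BB36CC897807365.
0x0BB36CC897807365 = 843137164039451493.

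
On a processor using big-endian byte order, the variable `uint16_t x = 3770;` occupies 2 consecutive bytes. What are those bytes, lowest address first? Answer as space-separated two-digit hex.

0E BA

3770 in hexadecimal, padded to 16 bits, is 0x0EBA.
Split into bytes (most-significant first): 0E BA.
Big-endian stores the most-significant byte at the lowest address.
So the memory order matches the most-significant-first order: 0E BA.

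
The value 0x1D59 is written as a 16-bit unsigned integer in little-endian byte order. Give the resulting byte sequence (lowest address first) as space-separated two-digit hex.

Split into bytes (most-significant first): 1D 59.
In little-endian order the low byte comes first in memory.
So at ascending addresses the bytes are 59 1D.

59 1D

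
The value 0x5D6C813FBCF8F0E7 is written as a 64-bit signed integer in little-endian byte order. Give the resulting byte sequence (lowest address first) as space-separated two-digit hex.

Split into bytes (most-significant first): 5D 6C 81 3F BC F8 F0 E7.
Little-endian stores the least-significant byte at the lowest address.
So at ascending addresses the bytes are E7 F0 F8 BC 3F 81 6C 5D.

E7 F0 F8 BC 3F 81 6C 5D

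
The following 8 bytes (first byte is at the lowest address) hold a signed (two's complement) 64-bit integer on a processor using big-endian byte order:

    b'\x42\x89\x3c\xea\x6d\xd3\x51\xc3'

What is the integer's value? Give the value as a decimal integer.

Big-endian: lowest address holds the most-significant byte.
The bytes are already most-significant first: 0x42893CEA6DD351C3.
0x42893CEA6DD351C3 = 4794430255875183043.

4794430255875183043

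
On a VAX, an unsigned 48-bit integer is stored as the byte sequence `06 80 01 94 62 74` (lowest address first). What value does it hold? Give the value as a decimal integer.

Little-endian: lowest address holds the least-significant byte.
Reassemble most-significant byte first: 74 62 94 01 80 06 → 0x746294018006.
0x746294018006 = 127966738743302.

127966738743302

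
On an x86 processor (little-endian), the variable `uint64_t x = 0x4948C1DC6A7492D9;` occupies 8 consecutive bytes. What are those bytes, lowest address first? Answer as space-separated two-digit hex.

Split into bytes (most-significant first): 49 48 C1 DC 6A 74 92 D9.
In little-endian order the low byte comes first in memory.
So at ascending addresses the bytes are D9 92 74 6A DC C1 48 49.

D9 92 74 6A DC C1 48 49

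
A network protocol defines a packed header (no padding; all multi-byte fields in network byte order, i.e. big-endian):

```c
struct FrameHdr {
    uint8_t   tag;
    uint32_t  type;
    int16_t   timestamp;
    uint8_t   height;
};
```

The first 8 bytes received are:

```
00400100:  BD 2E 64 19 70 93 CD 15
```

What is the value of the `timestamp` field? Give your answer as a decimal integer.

-27699

`timestamp` follows `tag` (1 B), `type` (4 B), so it starts at offset 1 + 4 = 5 and occupies 2 bytes.
Bytes at offsets 5..6: 93 CD.
In big-endian order the high byte comes first in memory.
The bytes are already most-significant first: 0x93CD.
Top bit is set, so as a signed 16-bit value this is 0x93CD − 2^16 = -27699.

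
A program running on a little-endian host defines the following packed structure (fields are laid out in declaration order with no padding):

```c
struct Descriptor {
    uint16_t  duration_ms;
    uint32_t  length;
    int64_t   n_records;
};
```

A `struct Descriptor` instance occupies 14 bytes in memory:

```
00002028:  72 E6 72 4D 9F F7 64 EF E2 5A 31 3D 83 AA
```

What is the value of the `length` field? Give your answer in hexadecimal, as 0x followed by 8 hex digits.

`length` follows `duration_ms` (2 bytes), so it starts at byte offset 2 and occupies 4 bytes.
Bytes at offsets 2..5: 72 4D 9F F7.
Little-endian: lowest address holds the least-significant byte.
Reassemble most-significant byte first: F7 9F 4D 72 → 0xF79F4D72.

0xF79F4D72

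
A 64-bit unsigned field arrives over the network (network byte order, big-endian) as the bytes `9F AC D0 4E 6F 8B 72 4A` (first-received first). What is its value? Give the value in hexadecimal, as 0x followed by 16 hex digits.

0x9FACD04E6F8B724A

Big-endian stores the most-significant byte at the lowest address.
The bytes are already most-significant first: 0x9FACD04E6F8B724A.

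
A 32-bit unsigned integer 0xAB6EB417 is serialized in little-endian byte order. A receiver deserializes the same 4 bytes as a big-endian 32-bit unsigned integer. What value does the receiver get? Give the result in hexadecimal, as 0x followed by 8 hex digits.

0x17B46EAB

Stored little-endian, the bytes at ascending addresses are 17 B4 6E AB.
Read back as big-endian, the last byte is least significant, giving 0x17B46EAB.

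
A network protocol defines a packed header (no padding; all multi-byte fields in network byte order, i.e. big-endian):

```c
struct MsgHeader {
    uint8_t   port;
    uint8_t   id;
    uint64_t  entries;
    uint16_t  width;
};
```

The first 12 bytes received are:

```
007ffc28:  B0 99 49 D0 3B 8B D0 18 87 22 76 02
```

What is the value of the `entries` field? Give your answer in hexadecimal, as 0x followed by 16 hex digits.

`entries` follows `port` (1 B), `id` (1 B), so it starts at offset 1 + 1 = 2 and occupies 8 bytes.
Bytes at offsets 2..9: 49 D0 3B 8B D0 18 87 22.
Big-endian: lowest address holds the most-significant byte.
The bytes are already most-significant first: 0x49D03B8BD0188722.

0x49D03B8BD0188722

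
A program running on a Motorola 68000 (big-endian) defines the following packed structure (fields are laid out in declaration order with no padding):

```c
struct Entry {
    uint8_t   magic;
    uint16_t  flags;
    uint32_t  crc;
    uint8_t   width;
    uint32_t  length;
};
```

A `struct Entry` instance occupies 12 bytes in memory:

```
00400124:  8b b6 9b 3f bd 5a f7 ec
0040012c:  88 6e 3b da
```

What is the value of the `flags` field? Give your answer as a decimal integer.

`flags` follows `magic` (1 byte), so it starts at byte offset 1 and occupies 2 bytes.
Bytes at offsets 1..2: B6 9B.
Big-endian stores the most-significant byte at the lowest address.
The bytes are already most-significant first: 0xB69B.
0xB69B = 46747.

46747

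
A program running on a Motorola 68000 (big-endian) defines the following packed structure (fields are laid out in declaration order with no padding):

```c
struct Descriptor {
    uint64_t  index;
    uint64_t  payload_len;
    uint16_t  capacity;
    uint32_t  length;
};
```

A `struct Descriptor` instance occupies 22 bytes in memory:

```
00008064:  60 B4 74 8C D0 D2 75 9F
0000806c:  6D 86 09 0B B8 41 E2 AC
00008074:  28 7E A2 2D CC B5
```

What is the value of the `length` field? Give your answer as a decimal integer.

2720910517

`length` follows `index` (8 B), `payload_len` (8 B), `capacity` (2 B), so it starts at offset 8 + 8 + 2 = 18 and occupies 4 bytes.
Bytes at offsets 18..21: A2 2D CC B5.
Big-endian stores the most-significant byte at the lowest address.
The bytes are already most-significant first: 0xA22DCCB5.
0xA22DCCB5 = 2720910517.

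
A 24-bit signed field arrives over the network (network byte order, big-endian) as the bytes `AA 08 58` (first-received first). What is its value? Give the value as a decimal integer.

In big-endian order the high byte comes first in memory.
The bytes are already most-significant first: 0xAA0858.
Top bit is set, so as a signed 24-bit value this is 0xAA0858 − 2^24 = -5633960.

-5633960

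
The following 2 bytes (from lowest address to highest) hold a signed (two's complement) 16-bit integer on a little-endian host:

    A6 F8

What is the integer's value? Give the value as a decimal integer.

Little-endian stores the least-significant byte at the lowest address.
Reassemble most-significant byte first: F8 A6 → 0xF8A6.
Top bit is set, so as a signed 16-bit value this is 0xF8A6 − 2^16 = -1882.

-1882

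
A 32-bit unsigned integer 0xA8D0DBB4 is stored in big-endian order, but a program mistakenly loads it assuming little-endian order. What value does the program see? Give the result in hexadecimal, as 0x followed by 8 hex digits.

0xB4DBD0A8

Stored big-endian, the bytes at ascending addresses are A8 D0 DB B4.
Read back as little-endian, the first byte is least significant, giving 0xB4DBD0A8.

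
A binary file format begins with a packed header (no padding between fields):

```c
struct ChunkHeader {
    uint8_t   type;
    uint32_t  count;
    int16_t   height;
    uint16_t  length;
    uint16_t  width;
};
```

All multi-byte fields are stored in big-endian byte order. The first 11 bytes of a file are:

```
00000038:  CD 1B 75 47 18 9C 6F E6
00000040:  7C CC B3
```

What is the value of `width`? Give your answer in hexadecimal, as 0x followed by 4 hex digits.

0xCCB3

`width` follows `type` (1 B), `count` (4 B), `height` (2 B), `length` (2 B), so it starts at offset 1 + 4 + 2 + 2 = 9 and occupies 2 bytes.
Bytes at offsets 9..10: CC B3.
In big-endian order the high byte comes first in memory.
The bytes are already most-significant first: 0xCCB3.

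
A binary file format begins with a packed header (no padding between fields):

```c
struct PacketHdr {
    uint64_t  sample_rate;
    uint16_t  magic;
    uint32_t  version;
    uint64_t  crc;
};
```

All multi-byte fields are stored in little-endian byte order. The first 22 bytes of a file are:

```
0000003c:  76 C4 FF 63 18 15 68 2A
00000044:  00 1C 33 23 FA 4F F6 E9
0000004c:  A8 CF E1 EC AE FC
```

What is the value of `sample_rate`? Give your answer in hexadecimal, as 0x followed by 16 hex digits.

0x2A68151863FFC476

`sample_rate` is the first field, at byte offset 0, occupying 8 bytes.
Bytes at offsets 0..7: 76 C4 FF 63 18 15 68 2A.
Little-endian: lowest address holds the least-significant byte.
Reassemble most-significant byte first: 2A 68 15 18 63 FF C4 76 → 0x2A68151863FFC476.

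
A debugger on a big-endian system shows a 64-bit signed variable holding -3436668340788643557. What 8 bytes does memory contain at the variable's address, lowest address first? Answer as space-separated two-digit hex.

Two's complement of -3436668340788643557 in 64 bits: 3436668340788643557 = 0x2FB17FA5CF89C6E5; invert → 0xD04E805A3076391A; add 1 → 0xD04E805A3076391B.
Split into bytes (most-significant first): D0 4E 80 5A 30 76 39 1B.
Big-endian stores the most-significant byte at the lowest address.
So the memory order matches the most-significant-first order: D0 4E 80 5A 30 76 39 1B.

D0 4E 80 5A 30 76 39 1B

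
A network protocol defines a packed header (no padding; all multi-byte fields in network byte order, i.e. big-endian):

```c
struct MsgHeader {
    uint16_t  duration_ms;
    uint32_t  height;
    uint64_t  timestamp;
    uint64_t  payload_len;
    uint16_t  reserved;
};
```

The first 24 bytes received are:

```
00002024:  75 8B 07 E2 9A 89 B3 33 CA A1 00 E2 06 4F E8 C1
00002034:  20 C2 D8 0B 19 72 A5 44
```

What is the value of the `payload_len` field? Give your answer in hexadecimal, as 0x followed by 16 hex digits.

0xE8C120C2D80B1972

`payload_len` follows `duration_ms` (2 B), `height` (4 B), `timestamp` (8 B), so it starts at offset 2 + 4 + 8 = 14 and occupies 8 bytes.
Bytes at offsets 14..21: E8 C1 20 C2 D8 0B 19 72.
Big-endian: lowest address holds the most-significant byte.
The bytes are already most-significant first: 0xE8C120C2D80B1972.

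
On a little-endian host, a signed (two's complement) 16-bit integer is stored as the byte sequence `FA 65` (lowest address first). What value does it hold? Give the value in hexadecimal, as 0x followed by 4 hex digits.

Little-endian stores the least-significant byte at the lowest address.
Reassemble most-significant byte first: 65 FA → 0x65FA.

0x65FA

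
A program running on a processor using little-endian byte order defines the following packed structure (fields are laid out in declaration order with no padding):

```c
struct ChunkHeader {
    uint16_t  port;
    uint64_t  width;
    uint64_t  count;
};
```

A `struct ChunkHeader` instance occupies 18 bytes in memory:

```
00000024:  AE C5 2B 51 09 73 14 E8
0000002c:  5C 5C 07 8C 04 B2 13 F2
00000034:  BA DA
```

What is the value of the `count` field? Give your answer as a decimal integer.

`count` follows `port` (2 B), `width` (8 B), so it starts at offset 2 + 8 = 10 and occupies 8 bytes.
Bytes at offsets 10..17: 07 8C 04 B2 13 F2 BA DA.
Little-endian stores the least-significant byte at the lowest address.
Reassemble most-significant byte first: DA BA F2 13 B2 04 8C 07 → 0xDABAF213B2048C07.
0xDABAF213B2048C07 = 15761176012341414919.

15761176012341414919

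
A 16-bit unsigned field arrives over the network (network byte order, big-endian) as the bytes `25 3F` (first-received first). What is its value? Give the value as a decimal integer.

In big-endian order the high byte comes first in memory.
The bytes are already most-significant first: 0x253F.
0x253F = 9535.

9535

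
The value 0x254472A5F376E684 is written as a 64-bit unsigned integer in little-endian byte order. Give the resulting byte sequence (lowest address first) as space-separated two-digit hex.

84 E6 76 F3 A5 72 44 25

Split into bytes (most-significant first): 25 44 72 A5 F3 76 E6 84.
In little-endian order the low byte comes first in memory.
So at ascending addresses the bytes are 84 E6 76 F3 A5 72 44 25.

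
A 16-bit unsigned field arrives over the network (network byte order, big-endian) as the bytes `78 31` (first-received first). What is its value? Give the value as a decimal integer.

30769

In big-endian order the high byte comes first in memory.
The bytes are already most-significant first: 0x7831.
0x7831 = 30769.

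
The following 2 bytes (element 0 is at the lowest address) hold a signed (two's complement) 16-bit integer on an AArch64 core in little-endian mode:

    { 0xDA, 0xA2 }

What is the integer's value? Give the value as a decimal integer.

In little-endian order the low byte comes first in memory.
Reassemble most-significant byte first: A2 DA → 0xA2DA.
Top bit is set, so as a signed 16-bit value this is 0xA2DA − 2^16 = -23846.

-23846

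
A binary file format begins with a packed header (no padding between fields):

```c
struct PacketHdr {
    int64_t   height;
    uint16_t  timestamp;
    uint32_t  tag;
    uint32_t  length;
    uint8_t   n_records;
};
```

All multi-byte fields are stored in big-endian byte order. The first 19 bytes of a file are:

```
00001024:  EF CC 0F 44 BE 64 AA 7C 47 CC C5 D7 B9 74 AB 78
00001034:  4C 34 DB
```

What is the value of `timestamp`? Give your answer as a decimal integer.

18380

`timestamp` follows `height` (8 bytes), so it starts at byte offset 8 and occupies 2 bytes.
Bytes at offsets 8..9: 47 CC.
In big-endian order the high byte comes first in memory.
The bytes are already most-significant first: 0x47CC.
0x47CC = 18380.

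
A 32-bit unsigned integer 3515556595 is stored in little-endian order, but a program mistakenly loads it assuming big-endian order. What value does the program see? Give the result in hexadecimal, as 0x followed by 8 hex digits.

3515556595 in 32-bit hexadecimal is 0xD18B22F3.
Stored little-endian, the bytes at ascending addresses are F3 22 8B D1.
Read back as big-endian, the last byte is least significant, giving 0xF3228BD1.

0xF3228BD1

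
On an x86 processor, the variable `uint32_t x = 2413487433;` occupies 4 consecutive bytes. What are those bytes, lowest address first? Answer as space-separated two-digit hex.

49 E5 DA 8F

2413487433 in hexadecimal, padded to 32 bits, is 0x8FDAE549.
Split into bytes (most-significant first): 8F DA E5 49.
Little-endian: lowest address holds the least-significant byte.
So at ascending addresses the bytes are 49 E5 DA 8F.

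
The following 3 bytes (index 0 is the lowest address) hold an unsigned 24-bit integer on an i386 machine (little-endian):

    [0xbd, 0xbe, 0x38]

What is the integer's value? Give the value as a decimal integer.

3718845

Little-endian: lowest address holds the least-significant byte.
Reassemble most-significant byte first: 38 BE BD → 0x38BEBD.
0x38BEBD = 3718845.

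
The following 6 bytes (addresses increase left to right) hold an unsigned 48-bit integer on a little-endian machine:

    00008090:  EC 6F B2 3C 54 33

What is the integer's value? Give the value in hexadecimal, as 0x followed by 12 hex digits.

0x33543CB26FEC

In little-endian order the low byte comes first in memory.
Reassemble most-significant byte first: 33 54 3C B2 6F EC → 0x33543CB26FEC.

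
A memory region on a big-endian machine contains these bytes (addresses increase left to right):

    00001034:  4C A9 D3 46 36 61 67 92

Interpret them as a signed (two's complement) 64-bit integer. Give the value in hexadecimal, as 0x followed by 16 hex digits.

Big-endian stores the most-significant byte at the lowest address.
The bytes are already most-significant first: 0x4CA9D34636616792.

0x4CA9D34636616792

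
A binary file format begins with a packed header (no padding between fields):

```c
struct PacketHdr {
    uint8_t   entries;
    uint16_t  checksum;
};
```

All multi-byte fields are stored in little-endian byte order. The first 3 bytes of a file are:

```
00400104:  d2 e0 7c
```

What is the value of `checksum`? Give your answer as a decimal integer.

31968

`checksum` follows `entries` (1 byte), so it starts at byte offset 1 and occupies 2 bytes.
Bytes at offsets 1..2: E0 7C.
In little-endian order the low byte comes first in memory.
Reassemble most-significant byte first: 7C E0 → 0x7CE0.
0x7CE0 = 31968.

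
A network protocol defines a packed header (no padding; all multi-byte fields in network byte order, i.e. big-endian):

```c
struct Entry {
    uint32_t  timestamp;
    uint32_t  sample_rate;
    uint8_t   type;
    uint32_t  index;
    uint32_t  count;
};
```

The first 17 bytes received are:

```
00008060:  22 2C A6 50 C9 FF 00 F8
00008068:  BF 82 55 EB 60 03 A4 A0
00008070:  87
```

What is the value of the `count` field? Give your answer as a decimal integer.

61120647

`count` follows `timestamp` (4 B), `sample_rate` (4 B), `type` (1 B), `index` (4 B), so it starts at offset 4 + 4 + 1 + 4 = 13 and occupies 4 bytes.
Bytes at offsets 13..16: 03 A4 A0 87.
Big-endian stores the most-significant byte at the lowest address.
The bytes are already most-significant first: 0x03A4A087.
0x03A4A087 = 61120647.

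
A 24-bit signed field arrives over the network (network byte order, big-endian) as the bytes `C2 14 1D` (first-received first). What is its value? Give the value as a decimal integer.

Big-endian: lowest address holds the most-significant byte.
The bytes are already most-significant first: 0xC2141D.
Top bit is set, so as a signed 24-bit value this is 0xC2141D − 2^24 = -4058083.

-4058083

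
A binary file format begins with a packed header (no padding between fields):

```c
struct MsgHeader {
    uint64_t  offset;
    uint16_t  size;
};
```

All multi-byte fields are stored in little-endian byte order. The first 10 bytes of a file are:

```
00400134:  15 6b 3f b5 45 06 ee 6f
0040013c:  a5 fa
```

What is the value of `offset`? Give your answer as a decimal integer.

8065390879130479381

`offset` is the first field, at byte offset 0, occupying 8 bytes.
Bytes at offsets 0..7: 15 6B 3F B5 45 06 EE 6F.
In little-endian order the low byte comes first in memory.
Reassemble most-significant byte first: 6F EE 06 45 B5 3F 6B 15 → 0x6FEE0645B53F6B15.
0x6FEE0645B53F6B15 = 8065390879130479381.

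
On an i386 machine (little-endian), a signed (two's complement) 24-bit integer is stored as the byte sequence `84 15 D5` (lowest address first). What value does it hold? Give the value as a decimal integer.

Little-endian stores the least-significant byte at the lowest address.
Reassemble most-significant byte first: D5 15 84 → 0xD51584.
Top bit is set, so as a signed 24-bit value this is 0xD51584 − 2^24 = -2812540.

-2812540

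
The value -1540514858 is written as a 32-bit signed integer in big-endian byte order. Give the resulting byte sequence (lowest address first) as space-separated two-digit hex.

Two's complement of -1540514858 in 32 bits: 1540514858 = 0x5BD2642A; invert → 0xA42D9BD5; add 1 → 0xA42D9BD6.
Split into bytes (most-significant first): A4 2D 9B D6.
Big-endian: lowest address holds the most-significant byte.
So the memory order matches the most-significant-first order: A4 2D 9B D6.

A4 2D 9B D6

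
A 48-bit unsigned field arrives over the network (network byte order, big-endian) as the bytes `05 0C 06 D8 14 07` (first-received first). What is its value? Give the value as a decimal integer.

Big-endian stores the most-significant byte at the lowest address.
The bytes are already most-significant first: 0x050C06D81407.
0x050C06D81407 = 5549212570631.

5549212570631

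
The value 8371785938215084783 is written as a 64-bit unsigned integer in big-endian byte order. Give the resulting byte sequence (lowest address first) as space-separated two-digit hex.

74 2E 8E F4 86 EB A2 EF

8371785938215084783 in hexadecimal, padded to 64 bits, is 0x742E8EF486EBA2EF.
Split into bytes (most-significant first): 74 2E 8E F4 86 EB A2 EF.
In big-endian order the high byte comes first in memory.
So the memory order matches the most-significant-first order: 74 2E 8E F4 86 EB A2 EF.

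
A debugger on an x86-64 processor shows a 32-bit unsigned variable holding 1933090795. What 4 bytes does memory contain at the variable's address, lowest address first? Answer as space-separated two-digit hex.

EB 9F 38 73

1933090795 in hexadecimal, padded to 32 bits, is 0x73389FEB.
Split into bytes (most-significant first): 73 38 9F EB.
In little-endian order the low byte comes first in memory.
So at ascending addresses the bytes are EB 9F 38 73.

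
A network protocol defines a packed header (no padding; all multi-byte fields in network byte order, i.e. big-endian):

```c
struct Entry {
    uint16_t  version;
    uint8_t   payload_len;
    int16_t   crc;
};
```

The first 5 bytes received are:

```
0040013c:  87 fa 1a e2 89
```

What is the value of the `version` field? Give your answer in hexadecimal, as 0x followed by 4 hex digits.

0x87FA

`version` is the first field, at byte offset 0, occupying 2 bytes.
Bytes at offsets 0..1: 87 FA.
Big-endian stores the most-significant byte at the lowest address.
The bytes are already most-significant first: 0x87FA.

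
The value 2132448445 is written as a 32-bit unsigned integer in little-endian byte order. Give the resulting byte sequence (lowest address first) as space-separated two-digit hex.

2132448445 in hexadecimal, padded to 32 bits, is 0x7F1A94BD.
Split into bytes (most-significant first): 7F 1A 94 BD.
Little-endian stores the least-significant byte at the lowest address.
So at ascending addresses the bytes are BD 94 1A 7F.

BD 94 1A 7F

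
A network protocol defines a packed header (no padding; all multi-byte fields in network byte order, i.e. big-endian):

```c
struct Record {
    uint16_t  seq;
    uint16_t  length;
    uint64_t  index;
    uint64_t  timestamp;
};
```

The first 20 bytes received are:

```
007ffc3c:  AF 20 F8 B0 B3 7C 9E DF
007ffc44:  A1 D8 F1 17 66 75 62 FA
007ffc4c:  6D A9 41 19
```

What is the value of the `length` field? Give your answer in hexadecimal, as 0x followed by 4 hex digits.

0xF8B0

`length` follows `seq` (2 bytes), so it starts at byte offset 2 and occupies 2 bytes.
Bytes at offsets 2..3: F8 B0.
In big-endian order the high byte comes first in memory.
The bytes are already most-significant first: 0xF8B0.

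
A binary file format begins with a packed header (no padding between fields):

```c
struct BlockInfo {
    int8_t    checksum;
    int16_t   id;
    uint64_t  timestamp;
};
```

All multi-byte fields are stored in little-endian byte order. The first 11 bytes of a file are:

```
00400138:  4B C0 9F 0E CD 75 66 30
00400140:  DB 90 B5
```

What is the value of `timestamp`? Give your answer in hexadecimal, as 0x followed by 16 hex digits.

0xB590DB306675CD0E

`timestamp` follows `checksum` (1 B), `id` (2 B), so it starts at offset 1 + 2 = 3 and occupies 8 bytes.
Bytes at offsets 3..10: 0E CD 75 66 30 DB 90 B5.
In little-endian order the low byte comes first in memory.
Reassemble most-significant byte first: B5 90 DB 30 66 75 CD 0E → 0xB590DB306675CD0E.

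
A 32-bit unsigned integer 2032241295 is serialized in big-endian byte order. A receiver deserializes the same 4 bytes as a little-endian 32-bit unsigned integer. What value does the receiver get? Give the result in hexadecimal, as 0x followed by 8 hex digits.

2032241295 in 32-bit hexadecimal is 0x79218A8F.
Stored big-endian, the bytes at ascending addresses are 79 21 8A 8F.
Read back as little-endian, the first byte is least significant, giving 0x8F8A2179.

0x8F8A2179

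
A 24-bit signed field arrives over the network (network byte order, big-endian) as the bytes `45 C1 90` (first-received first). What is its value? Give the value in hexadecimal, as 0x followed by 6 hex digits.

Big-endian stores the most-significant byte at the lowest address.
The bytes are already most-significant first: 0x45C190.

0x45C190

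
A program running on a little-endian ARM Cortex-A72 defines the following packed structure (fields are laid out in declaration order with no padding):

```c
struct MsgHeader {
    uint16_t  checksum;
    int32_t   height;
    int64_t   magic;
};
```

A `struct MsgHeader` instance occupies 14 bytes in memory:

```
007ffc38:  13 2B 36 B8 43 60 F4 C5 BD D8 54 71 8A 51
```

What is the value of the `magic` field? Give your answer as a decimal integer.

5875633273085740532

`magic` follows `checksum` (2 B), `height` (4 B), so it starts at offset 2 + 4 = 6 and occupies 8 bytes.
Bytes at offsets 6..13: F4 C5 BD D8 54 71 8A 51.
Little-endian stores the least-significant byte at the lowest address.
Reassemble most-significant byte first: 51 8A 71 54 D8 BD C5 F4 → 0x518A7154D8BDC5F4.
0x518A7154D8BDC5F4 = 5875633273085740532.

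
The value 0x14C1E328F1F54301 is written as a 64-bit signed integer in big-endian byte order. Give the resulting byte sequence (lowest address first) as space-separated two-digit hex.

Split into bytes (most-significant first): 14 C1 E3 28 F1 F5 43 01.
Big-endian stores the most-significant byte at the lowest address.
So the memory order matches the most-significant-first order: 14 C1 E3 28 F1 F5 43 01.

14 C1 E3 28 F1 F5 43 01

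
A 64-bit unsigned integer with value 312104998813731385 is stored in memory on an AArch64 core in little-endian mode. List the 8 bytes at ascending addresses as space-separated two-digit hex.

312104998813731385 in hexadecimal, padded to 64 bits, is 0x0454D1D7C2EA8A39.
Split into bytes (most-significant first): 04 54 D1 D7 C2 EA 8A 39.
Little-endian: lowest address holds the least-significant byte.
So at ascending addresses the bytes are 39 8A EA C2 D7 D1 54 04.

39 8A EA C2 D7 D1 54 04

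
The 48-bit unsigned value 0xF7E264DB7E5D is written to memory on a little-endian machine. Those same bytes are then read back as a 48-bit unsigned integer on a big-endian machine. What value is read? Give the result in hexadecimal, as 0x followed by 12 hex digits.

Stored little-endian, the bytes at ascending addresses are 5D 7E DB 64 E2 F7.
Read back as big-endian, the last byte is least significant, giving 0x5D7EDB64E2F7.

0x5D7EDB64E2F7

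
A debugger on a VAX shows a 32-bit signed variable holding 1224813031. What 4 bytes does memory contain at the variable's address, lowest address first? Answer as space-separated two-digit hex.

E7 29 01 49

1224813031 in hexadecimal, padded to 32 bits, is 0x490129E7.
Split into bytes (most-significant first): 49 01 29 E7.
Little-endian stores the least-significant byte at the lowest address.
So at ascending addresses the bytes are E7 29 01 49.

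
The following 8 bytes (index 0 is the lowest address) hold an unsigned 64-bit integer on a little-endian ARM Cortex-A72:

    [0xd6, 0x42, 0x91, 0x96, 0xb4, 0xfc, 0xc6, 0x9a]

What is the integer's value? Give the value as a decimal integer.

11152879379780027094

In little-endian order the low byte comes first in memory.
Reassemble most-significant byte first: 9A C6 FC B4 96 91 42 D6 → 0x9AC6FCB4969142D6.
0x9AC6FCB4969142D6 = 11152879379780027094.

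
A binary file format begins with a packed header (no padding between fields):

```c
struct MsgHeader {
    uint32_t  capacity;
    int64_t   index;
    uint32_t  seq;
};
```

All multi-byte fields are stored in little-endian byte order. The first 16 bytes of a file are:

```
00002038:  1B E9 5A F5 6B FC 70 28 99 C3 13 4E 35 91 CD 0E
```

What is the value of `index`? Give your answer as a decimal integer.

`index` follows `capacity` (4 bytes), so it starts at byte offset 4 and occupies 8 bytes.
Bytes at offsets 4..11: 6B FC 70 28 99 C3 13 4E.
In little-endian order the low byte comes first in memory.
Reassemble most-significant byte first: 4E 13 C3 99 28 70 FC 6B → 0x4E13C3992870FC6B.
0x4E13C3992870FC6B = 5626055422091787371.

5626055422091787371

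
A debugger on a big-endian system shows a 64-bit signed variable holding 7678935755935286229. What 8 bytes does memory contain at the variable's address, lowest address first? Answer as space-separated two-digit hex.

7678935755935286229 in hexadecimal, padded to 64 bits, is 0x6A910F62A19183D5.
Split into bytes (most-significant first): 6A 91 0F 62 A1 91 83 D5.
Big-endian: lowest address holds the most-significant byte.
So the memory order matches the most-significant-first order: 6A 91 0F 62 A1 91 83 D5.

6A 91 0F 62 A1 91 83 D5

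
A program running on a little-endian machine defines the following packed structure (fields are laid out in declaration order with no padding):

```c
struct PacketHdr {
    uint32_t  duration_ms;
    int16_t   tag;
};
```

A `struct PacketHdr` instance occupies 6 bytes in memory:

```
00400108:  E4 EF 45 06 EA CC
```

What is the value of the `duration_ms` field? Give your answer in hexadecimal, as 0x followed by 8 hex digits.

0x0645EFE4

`duration_ms` is the first field, at byte offset 0, occupying 4 bytes.
Bytes at offsets 0..3: E4 EF 45 06.
In little-endian order the low byte comes first in memory.
Reassemble most-significant byte first: 06 45 EF E4 → 0x0645EFE4.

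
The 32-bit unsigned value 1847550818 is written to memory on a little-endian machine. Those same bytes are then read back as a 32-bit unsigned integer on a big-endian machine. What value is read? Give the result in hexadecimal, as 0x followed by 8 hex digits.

1847550818 in 32-bit hexadecimal is 0x6E1F6362.
Stored little-endian, the bytes at ascending addresses are 62 63 1F 6E.
Read back as big-endian, the last byte is least significant, giving 0x62631F6E.

0x62631F6E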